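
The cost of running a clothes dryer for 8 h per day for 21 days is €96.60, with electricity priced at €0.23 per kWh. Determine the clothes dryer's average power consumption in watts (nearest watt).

2500 W

Energy = €96.60 ÷ €0.23/kWh = 420 kWh
Runtime = 8 h/day × 21 days = 168 h
Power = 420 kWh ÷ 168 h = 2.5 kW = 2500 W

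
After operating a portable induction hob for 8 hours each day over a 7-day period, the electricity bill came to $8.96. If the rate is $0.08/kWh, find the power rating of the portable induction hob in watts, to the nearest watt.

2000 W

Energy = $8.96 ÷ $0.08/kWh = 112 kWh
Runtime = 8 h/day × 7 days = 56 h
Power = 112 kWh ÷ 56 h = 2 kW = 2000 W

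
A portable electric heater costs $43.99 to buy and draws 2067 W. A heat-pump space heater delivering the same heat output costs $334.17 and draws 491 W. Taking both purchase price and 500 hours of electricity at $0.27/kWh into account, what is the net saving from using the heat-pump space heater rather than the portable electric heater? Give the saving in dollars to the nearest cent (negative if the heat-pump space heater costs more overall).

portable electric heater: $43.99 + (2067/1000) kW × 500 h × $0.27 = $43.99 + $279.045 = $323.035
heat-pump space heater: $334.17 + (491/1000) kW × 500 h × $0.27 = $334.17 + $66.285 = $400.455
Saving = $323.035 − $400.455 = −$77.42

-$77.42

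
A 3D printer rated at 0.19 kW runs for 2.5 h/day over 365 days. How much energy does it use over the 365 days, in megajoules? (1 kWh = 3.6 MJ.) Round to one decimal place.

624.2 MJ

Runtime = 2.5 h/day × 365 days = 912.5 h
Energy = 0.19 kW × 912.5 h = 173.375 kWh
= 173.375 × 3.6 MJ = 624.2 MJ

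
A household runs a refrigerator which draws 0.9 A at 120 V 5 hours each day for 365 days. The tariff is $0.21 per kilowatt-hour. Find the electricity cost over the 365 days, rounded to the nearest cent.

$41.39

Power = 0.9 A × 120 V = 108 W = 0.108 kW
Runtime = 5 h/day × 365 days = 1825 h
Energy = 0.108 kW × 1825 h = 197.1 kWh
Cost = 197.1 kWh × $0.21/kWh = $41.39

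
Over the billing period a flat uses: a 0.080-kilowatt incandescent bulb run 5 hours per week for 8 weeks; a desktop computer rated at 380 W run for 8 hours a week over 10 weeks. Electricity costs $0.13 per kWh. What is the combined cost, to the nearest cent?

$4.37

incandescent bulb: Runtime = 5 h/week × 8 weeks = 40 h
incandescent bulb: 0.08 kW × 40 h = 3.2 kWh
desktop computer: Runtime = 8 h/week × 10 weeks = 80 h
desktop computer: 0.38 kW × 80 h = 30.4 kWh
Total energy = 33.6 kWh
Cost = 33.6 × $0.13 = $4.37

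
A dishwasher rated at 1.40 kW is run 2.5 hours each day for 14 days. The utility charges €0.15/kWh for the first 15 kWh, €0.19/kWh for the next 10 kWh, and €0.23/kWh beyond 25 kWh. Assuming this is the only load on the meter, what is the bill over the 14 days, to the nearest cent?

Runtime = 2.5 h/day × 14 days = 35 h
Energy = 1.4 kW × 35 h = 49 kWh
Tier 1 (0–15 kWh): 15 × €0.15 = €2.25
Tier 2 (15–25 kWh): 10 × €0.19 = €1.9
Above 25 kWh: 24 × €0.23 = €5.52
Bill = €9.67

€9.67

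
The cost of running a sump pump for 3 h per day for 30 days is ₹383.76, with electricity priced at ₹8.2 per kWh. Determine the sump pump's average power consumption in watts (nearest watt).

520 W

Energy = ₹383.76 ÷ ₹8.2/kWh = 46.8 kWh
Runtime = 3 h/day × 30 days = 90 h
Power = 46.8 kWh ÷ 90 h = 0.52 kW = 520 W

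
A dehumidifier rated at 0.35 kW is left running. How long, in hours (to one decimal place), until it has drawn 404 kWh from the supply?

Hours = 404 kWh ÷ 0.35 kW = 1154.3 h

1154.3 h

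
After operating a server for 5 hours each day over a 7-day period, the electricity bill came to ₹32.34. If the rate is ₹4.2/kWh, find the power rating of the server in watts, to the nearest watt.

220 W

Energy = ₹32.34 ÷ ₹4.2/kWh = 7.7 kWh
Runtime = 5 h/day × 7 days = 35 h
Power = 7.7 kWh ÷ 35 h = 0.22 kW = 220 W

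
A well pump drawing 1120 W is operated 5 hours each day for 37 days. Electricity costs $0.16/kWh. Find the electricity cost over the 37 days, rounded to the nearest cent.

Runtime = 5 h/day × 37 days = 185 h
Energy = 1.12 kW × 185 h = 207.2 kWh
Cost = 207.2 kWh × $0.16/kWh = $33.15

$33.15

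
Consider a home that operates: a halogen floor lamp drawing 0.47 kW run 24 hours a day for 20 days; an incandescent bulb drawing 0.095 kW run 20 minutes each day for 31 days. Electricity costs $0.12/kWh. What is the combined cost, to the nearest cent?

$27.19

halogen floor lamp: Runtime = 24 h × 20 = 480 h
halogen floor lamp: 0.47 kW × 480 h = 225.6 kWh
incandescent bulb: Runtime = 20 min × 31 = 620 min = 10.333333… h
incandescent bulb: 0.095 kW × 10.333333… h = 0.981666… kWh
Total energy = 226.581666… kWh
Cost = 226.581666… × $0.12 = $27.19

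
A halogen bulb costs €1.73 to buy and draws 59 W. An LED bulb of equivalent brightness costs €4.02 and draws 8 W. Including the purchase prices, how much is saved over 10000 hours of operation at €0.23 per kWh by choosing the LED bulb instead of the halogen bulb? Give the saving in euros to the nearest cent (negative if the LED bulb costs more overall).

halogen bulb: €1.73 + (59/1000) kW × 10000 h × €0.23 = €1.73 + €135.7 = €137.43
LED bulb: €4.02 + (8/1000) kW × 10000 h × €0.23 = €4.02 + €18.4 = €22.42
Saving = €137.43 − €22.42 = €115.01

€115.01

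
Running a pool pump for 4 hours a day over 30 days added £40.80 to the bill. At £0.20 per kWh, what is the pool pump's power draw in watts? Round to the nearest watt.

Energy = £40.80 ÷ £0.20/kWh = 204 kWh
Runtime = 4 h/day × 30 days = 120 h
Power = 204 kWh ÷ 120 h = 1.7 kW = 1700 W

1700 W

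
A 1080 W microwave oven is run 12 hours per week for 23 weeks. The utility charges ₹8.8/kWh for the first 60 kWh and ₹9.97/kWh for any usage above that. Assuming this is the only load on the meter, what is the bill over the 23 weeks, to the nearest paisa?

₹2901.66

Runtime = 12 h/week × 23 weeks = 276 h
Energy = 1.08 kW × 276 h = 298.08 kWh
Tier 1 (0–60 kWh): 60 × ₹8.8 = ₹528
Above 60 kWh: 238.08 × ₹9.97 = ₹2373.6576
Bill = ₹2901.66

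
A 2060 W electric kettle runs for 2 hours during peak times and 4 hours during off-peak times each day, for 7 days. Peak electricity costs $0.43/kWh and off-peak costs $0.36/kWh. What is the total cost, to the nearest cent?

Peak energy = 2.06 kW × 2 h × 7 = 28.84 kWh
Off-peak energy = 2.06 kW × 4 h × 7 = 57.68 kWh
Cost = 28.84 × $0.43 + 57.68 × $0.36 = $12.4012 + $20.7648 = $33.17

$33.17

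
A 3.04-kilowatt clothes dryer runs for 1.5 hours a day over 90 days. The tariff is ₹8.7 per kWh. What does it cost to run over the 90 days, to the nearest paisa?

₹3570.48

Runtime = 1.5 h/day × 90 days = 135 h
Energy = 3.04 kW × 135 h = 410.4 kWh
Cost = 410.4 kWh × ₹8.7/kWh = ₹3570.48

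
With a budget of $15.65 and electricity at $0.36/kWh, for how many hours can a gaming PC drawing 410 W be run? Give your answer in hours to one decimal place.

Energy available = $15.65 ÷ $0.36/kWh = 43.4722 kWh
Hours = 43.4722 kWh ÷ 0.41 kW = 106.0 h

106.0 h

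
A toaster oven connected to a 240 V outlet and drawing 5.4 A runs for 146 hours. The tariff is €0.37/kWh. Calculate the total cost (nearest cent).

€70.01

Power = 5.4 A × 240 V = 1296 W = 1.296 kW
Energy = 1.296 kW × 146 h = 189.216 kWh
Cost = 189.216 kWh × €0.37/kWh = €70.01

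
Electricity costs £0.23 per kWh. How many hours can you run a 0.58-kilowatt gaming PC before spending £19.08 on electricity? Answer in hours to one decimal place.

143.0 h

Energy available = £19.08 ÷ £0.23/kWh = 82.9565 kWh
Hours = 82.9565 kWh ÷ 0.58 kW = 143.0 h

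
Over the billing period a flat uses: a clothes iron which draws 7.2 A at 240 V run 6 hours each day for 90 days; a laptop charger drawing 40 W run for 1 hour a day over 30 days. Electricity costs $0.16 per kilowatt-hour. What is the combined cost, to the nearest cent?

clothes iron: Power = 7.2 A × 240 V = 1728 W = 1.728 kW
clothes iron: Runtime = 6 h/day × 90 days = 540 h
clothes iron: 1.728 kW × 540 h = 933.12 kWh
laptop charger: Runtime = 1 h/day × 30 days = 30 h
laptop charger: 0.04 kW × 30 h = 1.2 kWh
Total energy = 934.32 kWh
Cost = 934.32 × $0.16 = $149.49

$149.49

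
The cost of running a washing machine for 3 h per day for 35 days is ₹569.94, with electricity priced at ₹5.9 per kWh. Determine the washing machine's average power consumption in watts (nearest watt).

Energy = ₹569.94 ÷ ₹5.9/kWh = 96.6 kWh
Runtime = 3 h/day × 35 days = 105 h
Power = 96.6 kWh ÷ 105 h = 0.92 kW = 920 W

920 W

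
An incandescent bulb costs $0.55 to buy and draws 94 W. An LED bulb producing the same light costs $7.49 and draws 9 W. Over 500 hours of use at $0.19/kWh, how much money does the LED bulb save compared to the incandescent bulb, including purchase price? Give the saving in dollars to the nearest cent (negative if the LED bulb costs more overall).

$1.14

incandescent bulb: $0.55 + (94/1000) kW × 500 h × $0.19 = $0.55 + $8.93 = $9.48
LED bulb: $7.49 + (9/1000) kW × 500 h × $0.19 = $7.49 + $0.855 = $8.345
Saving = $9.48 − $8.345 = $1.135 → $1.14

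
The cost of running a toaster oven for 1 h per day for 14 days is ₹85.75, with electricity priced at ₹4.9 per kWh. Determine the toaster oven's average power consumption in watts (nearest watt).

1250 W

Energy = ₹85.75 ÷ ₹4.9/kWh = 17.5 kWh
Runtime = 1 h/day × 14 days = 14 h
Power = 17.5 kWh ÷ 14 h = 1.25 kW = 1250 W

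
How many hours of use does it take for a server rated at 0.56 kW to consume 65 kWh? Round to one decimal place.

Hours = 65 kWh ÷ 0.56 kW = 116.1 h

116.1 h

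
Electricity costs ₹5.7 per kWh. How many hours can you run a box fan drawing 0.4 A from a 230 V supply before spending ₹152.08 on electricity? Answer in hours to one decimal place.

Power = 0.4 A × 230 V = 92 W = 0.092 kW
Energy available = ₹152.08 ÷ ₹5.7/kWh = 26.6807 kWh
Hours = 26.6807 kWh ÷ 0.092 kW = 290.0 h

290.0 h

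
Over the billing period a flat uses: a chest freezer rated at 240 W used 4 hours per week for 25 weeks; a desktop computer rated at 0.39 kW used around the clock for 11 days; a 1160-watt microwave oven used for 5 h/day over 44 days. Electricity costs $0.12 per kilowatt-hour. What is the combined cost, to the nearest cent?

$45.86

chest freezer: Runtime = 4 h/week × 25 weeks = 100 h
chest freezer: 0.24 kW × 100 h = 24 kWh
desktop computer: Runtime = 24 h × 11 = 264 h
desktop computer: 0.39 kW × 264 h = 102.96 kWh
microwave oven: Runtime = 5 h/day × 44 days = 220 h
microwave oven: 1.16 kW × 220 h = 255.2 kWh
Total energy = 382.16 kWh
Cost = 382.16 × $0.12 = $45.86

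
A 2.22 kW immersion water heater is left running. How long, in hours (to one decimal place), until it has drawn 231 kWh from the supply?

104.1 h

Hours = 231 kWh ÷ 2.22 kW = 104.1 h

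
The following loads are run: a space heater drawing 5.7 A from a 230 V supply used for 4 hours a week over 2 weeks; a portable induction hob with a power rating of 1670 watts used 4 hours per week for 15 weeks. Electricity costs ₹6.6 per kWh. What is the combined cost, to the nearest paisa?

₹730.54

space heater: Power = 5.7 A × 230 V = 1311 W = 1.311 kW
space heater: Runtime = 4 h/week × 2 weeks = 8 h
space heater: 1.311 kW × 8 h = 10.488 kWh
portable induction hob: Runtime = 4 h/week × 15 weeks = 60 h
portable induction hob: 1.67 kW × 60 h = 100.2 kWh
Total energy = 110.688 kWh
Cost = 110.688 × ₹6.6 = ₹730.54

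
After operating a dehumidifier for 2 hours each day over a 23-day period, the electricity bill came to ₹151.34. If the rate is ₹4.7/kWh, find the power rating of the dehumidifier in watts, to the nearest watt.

700 W

Energy = ₹151.34 ÷ ₹4.7/kWh = 32.2 kWh
Runtime = 2 h/day × 23 days = 46 h
Power = 32.2 kWh ÷ 46 h = 0.7 kW = 700 W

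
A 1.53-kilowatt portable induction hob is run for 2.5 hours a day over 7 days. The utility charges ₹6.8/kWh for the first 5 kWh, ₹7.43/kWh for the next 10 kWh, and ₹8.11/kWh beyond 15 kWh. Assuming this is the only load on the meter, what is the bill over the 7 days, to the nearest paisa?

₹203.80

Runtime = 2.5 h/day × 7 days = 17.5 h
Energy = 1.53 kW × 17.5 h = 26.775 kWh
Tier 1 (0–5 kWh): 5 × ₹6.8 = ₹34
Tier 2 (5–15 kWh): 10 × ₹7.43 = ₹74.3
Above 15 kWh: 11.775 × ₹8.11 = ₹95.49525
Bill = ₹203.80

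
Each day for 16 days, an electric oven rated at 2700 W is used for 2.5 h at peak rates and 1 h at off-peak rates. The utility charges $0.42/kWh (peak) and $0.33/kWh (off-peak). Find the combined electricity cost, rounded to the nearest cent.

Peak energy = 2.7 kW × 2.5 h × 16 = 108 kWh
Off-peak energy = 2.7 kW × 1 h × 16 = 43.2 kWh
Cost = 108 × $0.42 + 43.2 × $0.33 = $45.36 + $14.256 = $59.62

$59.62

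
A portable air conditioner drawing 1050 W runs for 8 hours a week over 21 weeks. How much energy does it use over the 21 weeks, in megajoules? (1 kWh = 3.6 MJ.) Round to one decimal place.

Runtime = 8 h/week × 21 weeks = 168 h
Energy = 1.05 kW × 168 h = 176.4 kWh
= 176.4 × 3.6 MJ = 635.0 MJ

635.0 MJ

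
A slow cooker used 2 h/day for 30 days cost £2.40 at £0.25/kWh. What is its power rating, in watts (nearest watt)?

160 W

Energy = £2.40 ÷ £0.25/kWh = 9.6 kWh
Runtime = 2 h/day × 30 days = 60 h
Power = 9.6 kWh ÷ 60 h = 0.16 kW = 160 W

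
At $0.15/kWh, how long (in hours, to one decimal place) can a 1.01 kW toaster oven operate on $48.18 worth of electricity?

318.0 h

Energy available = $48.18 ÷ $0.15/kWh = 321.2 kWh
Hours = 321.2 kWh ÷ 1.01 kW = 318.0 h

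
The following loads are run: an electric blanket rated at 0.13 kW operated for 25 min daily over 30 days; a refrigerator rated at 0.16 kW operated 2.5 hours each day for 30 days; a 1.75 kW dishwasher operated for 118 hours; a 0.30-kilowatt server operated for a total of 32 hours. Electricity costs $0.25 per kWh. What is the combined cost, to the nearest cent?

electric blanket: Runtime = 25 min × 30 = 750 min = 12.5 h
electric blanket: 0.13 kW × 12.5 h = 1.625 kWh
refrigerator: Runtime = 2.5 h/day × 30 days = 75 h
refrigerator: 0.16 kW × 75 h = 12 kWh
dishwasher: 1.75 kW × 118 h = 206.5 kWh
server: 0.3 kW × 32 h = 9.6 kWh
Total energy = 229.725 kWh
Cost = 229.725 × $0.25 = $57.43

$57.43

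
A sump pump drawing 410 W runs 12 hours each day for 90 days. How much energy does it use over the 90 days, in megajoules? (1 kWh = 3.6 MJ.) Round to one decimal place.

1594.1 MJ

Runtime = 12 h/day × 90 days = 1080 h
Energy = 0.41 kW × 1080 h = 442.8 kWh
= 442.8 × 3.6 MJ = 1594.1 MJ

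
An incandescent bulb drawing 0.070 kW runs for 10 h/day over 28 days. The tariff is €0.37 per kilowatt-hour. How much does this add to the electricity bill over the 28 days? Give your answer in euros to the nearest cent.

€7.25

Runtime = 10 h/day × 28 days = 280 h
Energy = 0.07 kW × 280 h = 19.6 kWh
Cost = 19.6 kWh × €0.37/kWh = €7.25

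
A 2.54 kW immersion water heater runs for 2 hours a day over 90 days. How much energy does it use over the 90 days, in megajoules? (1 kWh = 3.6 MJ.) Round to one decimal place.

Runtime = 2 h/day × 90 days = 180 h
Energy = 2.54 kW × 180 h = 457.2 kWh
= 457.2 × 3.6 MJ = 1645.9 MJ

1645.9 MJ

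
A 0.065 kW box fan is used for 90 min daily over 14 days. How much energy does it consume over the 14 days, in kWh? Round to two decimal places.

Runtime = 90 min × 14 = 1260 min = 21 h
Energy = 0.065 kW × 21 h = 1.365 kWh ≈ 1.37 kWh

1.37 kWh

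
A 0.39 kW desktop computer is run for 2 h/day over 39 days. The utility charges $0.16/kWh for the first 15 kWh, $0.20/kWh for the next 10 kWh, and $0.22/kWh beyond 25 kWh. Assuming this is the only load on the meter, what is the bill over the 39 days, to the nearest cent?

Runtime = 2 h/day × 39 days = 78 h
Energy = 0.39 kW × 78 h = 30.42 kWh
Tier 1 (0–15 kWh): 15 × $0.16 = $2.4
Tier 2 (15–25 kWh): 10 × $0.20 = $2
Above 25 kWh: 5.42 × $0.22 = $1.1924
Bill = $5.59

$5.59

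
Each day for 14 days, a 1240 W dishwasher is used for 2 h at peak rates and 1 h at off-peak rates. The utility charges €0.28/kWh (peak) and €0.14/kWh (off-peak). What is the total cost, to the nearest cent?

€12.15

Peak energy = 1.24 kW × 2 h × 14 = 34.72 kWh
Off-peak energy = 1.24 kW × 1 h × 14 = 17.36 kWh
Cost = 34.72 × €0.28 + 17.36 × €0.14 = €9.7216 + €2.4304 = €12.15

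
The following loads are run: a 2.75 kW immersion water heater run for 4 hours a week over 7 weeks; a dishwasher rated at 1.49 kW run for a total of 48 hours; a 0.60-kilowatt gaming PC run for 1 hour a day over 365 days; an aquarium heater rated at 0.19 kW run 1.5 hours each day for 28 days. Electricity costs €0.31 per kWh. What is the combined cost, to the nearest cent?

€116.41

immersion water heater: Runtime = 4 h/week × 7 weeks = 28 h
immersion water heater: 2.75 kW × 28 h = 77 kWh
dishwasher: 1.49 kW × 48 h = 71.52 kWh
gaming PC: Runtime = 1 h/day × 365 days = 365 h
gaming PC: 0.6 kW × 365 h = 219 kWh
aquarium heater: Runtime = 1.5 h/day × 28 days = 42 h
aquarium heater: 0.19 kW × 42 h = 7.98 kWh
Total energy = 375.5 kWh
Cost = 375.5 × €0.31 = €116.41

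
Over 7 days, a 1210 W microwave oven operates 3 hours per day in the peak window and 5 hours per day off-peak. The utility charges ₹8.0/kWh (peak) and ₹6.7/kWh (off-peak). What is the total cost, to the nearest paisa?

₹487.03

Peak energy = 1.21 kW × 3 h × 7 = 25.41 kWh
Off-peak energy = 1.21 kW × 5 h × 7 = 42.35 kWh
Cost = 25.41 × ₹8.0 + 42.35 × ₹6.7 = ₹203.28 + ₹283.745 = ₹487.03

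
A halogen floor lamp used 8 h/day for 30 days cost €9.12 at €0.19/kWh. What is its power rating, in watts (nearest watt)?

200 W

Energy = €9.12 ÷ €0.19/kWh = 48 kWh
Runtime = 8 h/day × 30 days = 240 h
Power = 48 kWh ÷ 240 h = 0.2 kW = 200 W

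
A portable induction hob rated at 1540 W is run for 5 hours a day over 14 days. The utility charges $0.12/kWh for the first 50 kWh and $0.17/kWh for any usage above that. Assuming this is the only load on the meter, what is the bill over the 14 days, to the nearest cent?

Runtime = 5 h/day × 14 days = 70 h
Energy = 1.54 kW × 70 h = 107.8 kWh
Tier 1 (0–50 kWh): 50 × $0.12 = $6
Above 50 kWh: 57.8 × $0.17 = $9.826
Bill = $15.83

$15.83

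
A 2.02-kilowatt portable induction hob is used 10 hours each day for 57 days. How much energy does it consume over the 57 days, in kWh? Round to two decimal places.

1151.40 kWh

Runtime = 10 h/day × 57 days = 570 h
Energy = 2.02 kW × 570 h = 1151.4 kWh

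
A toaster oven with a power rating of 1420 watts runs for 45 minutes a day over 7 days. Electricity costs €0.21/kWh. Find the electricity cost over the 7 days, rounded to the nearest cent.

€1.57

Runtime = 45 min × 7 = 315 min = 5.25 h
Energy = 1.42 kW × 5.25 h = 7.455 kWh
Cost = 7.455 kWh × €0.21/kWh = €1.57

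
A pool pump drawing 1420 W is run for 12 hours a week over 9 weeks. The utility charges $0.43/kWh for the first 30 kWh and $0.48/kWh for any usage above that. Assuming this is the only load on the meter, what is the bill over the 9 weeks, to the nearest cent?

Runtime = 12 h/week × 9 weeks = 108 h
Energy = 1.42 kW × 108 h = 153.36 kWh
Tier 1 (0–30 kWh): 30 × $0.43 = $12.9
Above 30 kWh: 123.36 × $0.48 = $59.2128
Bill = $72.11

$72.11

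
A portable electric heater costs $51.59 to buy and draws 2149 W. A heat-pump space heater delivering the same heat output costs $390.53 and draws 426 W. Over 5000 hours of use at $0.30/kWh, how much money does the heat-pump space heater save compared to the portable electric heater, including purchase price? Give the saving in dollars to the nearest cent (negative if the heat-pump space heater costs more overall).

$2245.56

portable electric heater: $51.59 + (2149/1000) kW × 5000 h × $0.30 = $51.59 + $3223.5 = $3275.09
heat-pump space heater: $390.53 + (426/1000) kW × 5000 h × $0.30 = $390.53 + $639 = $1029.53
Saving = $3275.09 − $1029.53 = $2245.56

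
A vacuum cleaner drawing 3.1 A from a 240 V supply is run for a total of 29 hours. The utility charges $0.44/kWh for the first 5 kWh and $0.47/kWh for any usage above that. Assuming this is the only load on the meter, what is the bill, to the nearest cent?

$9.99

Power = 3.1 A × 240 V = 744 W = 0.744 kW
Energy = 0.744 kW × 29 h = 21.576 kWh
Tier 1 (0–5 kWh): 5 × $0.44 = $2.2
Above 5 kWh: 16.576 × $0.47 = $7.79072
Bill = $9.99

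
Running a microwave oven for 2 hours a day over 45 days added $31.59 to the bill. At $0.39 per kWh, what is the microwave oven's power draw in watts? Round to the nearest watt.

900 W

Energy = $31.59 ÷ $0.39/kWh = 81 kWh
Runtime = 2 h/day × 45 days = 90 h
Power = 81 kWh ÷ 90 h = 0.9 kW = 900 W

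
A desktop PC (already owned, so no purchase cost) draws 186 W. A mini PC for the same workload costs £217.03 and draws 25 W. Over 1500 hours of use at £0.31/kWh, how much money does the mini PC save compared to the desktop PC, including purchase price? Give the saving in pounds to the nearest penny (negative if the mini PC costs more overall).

-£142.17

desktop PC: £0.00 + (186/1000) kW × 1500 h × £0.31 = £0.00 + £86.49 = £86.49
mini PC: £217.03 + (25/1000) kW × 1500 h × £0.31 = £217.03 + £11.625 = £228.655
Saving = £86.49 − £228.655 = −£142.165 → -£142.17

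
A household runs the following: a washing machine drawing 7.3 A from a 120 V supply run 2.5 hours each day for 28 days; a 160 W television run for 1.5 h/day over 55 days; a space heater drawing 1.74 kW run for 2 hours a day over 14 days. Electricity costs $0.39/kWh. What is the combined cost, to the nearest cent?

$48.06

washing machine: Power = 7.3 A × 120 V = 876 W = 0.876 kW
washing machine: Runtime = 2.5 h/day × 28 days = 70 h
washing machine: 0.876 kW × 70 h = 61.32 kWh
television: Runtime = 1.5 h/day × 55 days = 82.5 h
television: 0.16 kW × 82.5 h = 13.2 kWh
space heater: Runtime = 2 h/day × 14 days = 28 h
space heater: 1.74 kW × 28 h = 48.72 kWh
Total energy = 123.24 kWh
Cost = 123.24 × $0.39 = $48.06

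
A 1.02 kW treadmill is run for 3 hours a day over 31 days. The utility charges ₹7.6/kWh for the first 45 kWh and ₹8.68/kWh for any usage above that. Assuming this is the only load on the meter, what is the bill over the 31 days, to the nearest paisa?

Runtime = 3 h/day × 31 days = 93 h
Energy = 1.02 kW × 93 h = 94.86 kWh
Tier 1 (0–45 kWh): 45 × ₹7.6 = ₹342
Above 45 kWh: 49.86 × ₹8.68 = ₹432.7848
Bill = ₹774.78

₹774.78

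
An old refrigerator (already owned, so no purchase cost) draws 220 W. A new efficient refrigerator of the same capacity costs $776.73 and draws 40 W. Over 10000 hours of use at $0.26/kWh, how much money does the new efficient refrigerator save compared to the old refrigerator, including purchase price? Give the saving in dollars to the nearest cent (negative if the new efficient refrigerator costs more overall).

-$308.73

old refrigerator: $0.00 + (220/1000) kW × 10000 h × $0.26 = $0.00 + $572 = $572
new efficient refrigerator: $776.73 + (40/1000) kW × 10000 h × $0.26 = $776.73 + $104 = $880.73
Saving = $572 − $880.73 = −$308.73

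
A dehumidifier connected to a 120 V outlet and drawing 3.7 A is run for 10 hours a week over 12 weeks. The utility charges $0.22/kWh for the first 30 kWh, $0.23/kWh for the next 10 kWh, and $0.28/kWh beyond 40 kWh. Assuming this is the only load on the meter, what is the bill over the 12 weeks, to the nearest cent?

Power = 3.7 A × 120 V = 444 W = 0.444 kW
Runtime = 10 h/week × 12 weeks = 120 h
Energy = 0.444 kW × 120 h = 53.28 kWh
Tier 1 (0–30 kWh): 30 × $0.22 = $6.6
Tier 2 (30–40 kWh): 10 × $0.23 = $2.3
Above 40 kWh: 13.28 × $0.28 = $3.7184
Bill = $12.62

$12.62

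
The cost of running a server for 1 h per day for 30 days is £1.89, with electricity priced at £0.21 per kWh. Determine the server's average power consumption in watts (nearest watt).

300 W

Energy = £1.89 ÷ £0.21/kWh = 9 kWh
Runtime = 1 h/day × 30 days = 30 h
Power = 9 kWh ÷ 30 h = 0.3 kW = 300 W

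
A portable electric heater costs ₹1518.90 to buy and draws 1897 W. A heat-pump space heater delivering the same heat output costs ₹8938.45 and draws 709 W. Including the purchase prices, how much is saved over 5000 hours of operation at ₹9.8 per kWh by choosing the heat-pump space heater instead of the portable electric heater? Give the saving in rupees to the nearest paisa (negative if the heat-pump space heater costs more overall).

₹50792.45

portable electric heater: ₹1518.90 + (1897/1000) kW × 5000 h × ₹9.8 = ₹1518.90 + ₹92953 = ₹94471.9
heat-pump space heater: ₹8938.45 + (709/1000) kW × 5000 h × ₹9.8 = ₹8938.45 + ₹34741 = ₹43679.45
Saving = ₹94471.9 − ₹43679.45 = ₹50792.45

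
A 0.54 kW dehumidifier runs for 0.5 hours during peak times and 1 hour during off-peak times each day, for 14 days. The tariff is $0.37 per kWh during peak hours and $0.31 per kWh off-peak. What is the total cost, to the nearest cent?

$3.74

Peak energy = 0.54 kW × 0.5 h × 14 = 3.78 kWh
Off-peak energy = 0.54 kW × 1 h × 14 = 7.56 kWh
Cost = 3.78 × $0.37 + 7.56 × $0.31 = $1.3986 + $2.3436 = $3.74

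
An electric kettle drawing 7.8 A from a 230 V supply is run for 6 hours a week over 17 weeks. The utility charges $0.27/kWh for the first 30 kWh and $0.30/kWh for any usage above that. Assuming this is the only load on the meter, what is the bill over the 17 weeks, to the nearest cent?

$54.00

Power = 7.8 A × 230 V = 1794 W = 1.794 kW
Runtime = 6 h/week × 17 weeks = 102 h
Energy = 1.794 kW × 102 h = 182.988 kWh
Tier 1 (0–30 kWh): 30 × $0.27 = $8.1
Above 30 kWh: 152.988 × $0.30 = $45.8964
Bill = $54.00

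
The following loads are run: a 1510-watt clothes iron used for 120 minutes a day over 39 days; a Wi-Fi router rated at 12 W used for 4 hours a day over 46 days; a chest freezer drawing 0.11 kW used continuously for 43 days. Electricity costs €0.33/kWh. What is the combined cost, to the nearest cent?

clothes iron: Runtime = 120 min × 39 = 4680 min = 78 h
clothes iron: 1.51 kW × 78 h = 117.78 kWh
Wi-Fi router: Runtime = 4 h/day × 46 days = 184 h
Wi-Fi router: 0.012 kW × 184 h = 2.208 kWh
chest freezer: Runtime = 24 h × 43 = 1032 h
chest freezer: 0.11 kW × 1032 h = 113.52 kWh
Total energy = 233.508 kWh
Cost = 233.508 × €0.33 = €77.06

€77.06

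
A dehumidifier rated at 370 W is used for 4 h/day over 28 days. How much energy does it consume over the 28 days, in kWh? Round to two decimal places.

41.44 kWh

Runtime = 4 h/day × 28 days = 112 h
Energy = 0.37 kW × 112 h = 41.44 kWh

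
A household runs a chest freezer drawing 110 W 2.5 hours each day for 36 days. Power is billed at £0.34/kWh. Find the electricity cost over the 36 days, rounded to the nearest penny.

Runtime = 2.5 h/day × 36 days = 90 h
Energy = 0.11 kW × 90 h = 9.9 kWh
Cost = 9.9 kWh × £0.34/kWh = £3.37

£3.37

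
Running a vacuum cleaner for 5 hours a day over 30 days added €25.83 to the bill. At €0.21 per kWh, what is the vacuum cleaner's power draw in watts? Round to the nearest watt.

820 W

Energy = €25.83 ÷ €0.21/kWh = 123 kWh
Runtime = 5 h/day × 30 days = 150 h
Power = 123 kWh ÷ 150 h = 0.82 kW = 820 W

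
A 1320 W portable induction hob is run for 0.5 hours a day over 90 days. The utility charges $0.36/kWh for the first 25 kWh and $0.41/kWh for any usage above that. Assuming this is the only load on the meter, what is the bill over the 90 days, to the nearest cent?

$23.10

Runtime = 0.5 h/day × 90 days = 45 h
Energy = 1.32 kW × 45 h = 59.4 kWh
Tier 1 (0–25 kWh): 25 × $0.36 = $9
Above 25 kWh: 34.4 × $0.41 = $14.104
Bill = $23.10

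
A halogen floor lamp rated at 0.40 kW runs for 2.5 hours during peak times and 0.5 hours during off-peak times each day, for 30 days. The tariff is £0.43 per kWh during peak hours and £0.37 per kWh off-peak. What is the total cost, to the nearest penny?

£15.12

Peak energy = 0.4 kW × 2.5 h × 30 = 30 kWh
Off-peak energy = 0.4 kW × 0.5 h × 30 = 6 kWh
Cost = 30 × £0.43 + 6 × £0.37 = £12.9 + £2.22 = £15.12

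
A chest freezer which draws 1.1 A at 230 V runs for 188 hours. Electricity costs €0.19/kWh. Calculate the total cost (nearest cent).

€9.04

Power = 1.1 A × 230 V = 253 W = 0.253 kW
Energy = 0.253 kW × 188 h = 47.564 kWh
Cost = 47.564 kWh × €0.19/kWh = €9.04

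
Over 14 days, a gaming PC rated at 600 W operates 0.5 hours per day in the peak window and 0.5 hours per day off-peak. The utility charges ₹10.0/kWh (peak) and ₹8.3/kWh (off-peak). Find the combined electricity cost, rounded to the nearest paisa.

₹76.86

Peak energy = 0.6 kW × 0.5 h × 14 = 4.2 kWh
Off-peak energy = 0.6 kW × 0.5 h × 14 = 4.2 kWh
Cost = 4.2 × ₹10.0 + 4.2 × ₹8.3 = ₹42 + ₹34.86 = ₹76.86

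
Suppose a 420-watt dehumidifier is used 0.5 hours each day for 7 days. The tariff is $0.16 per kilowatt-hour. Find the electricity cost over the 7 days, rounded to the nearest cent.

Runtime = 0.5 h/day × 7 days = 3.5 h
Energy = 0.42 kW × 3.5 h = 1.47 kWh
Cost = 1.47 kWh × $0.16/kWh = $0.24

$0.24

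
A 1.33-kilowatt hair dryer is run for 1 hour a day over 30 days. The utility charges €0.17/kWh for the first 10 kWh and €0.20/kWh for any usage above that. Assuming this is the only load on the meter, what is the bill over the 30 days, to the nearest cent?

€7.68

Runtime = 1 h/day × 30 days = 30 h
Energy = 1.33 kW × 30 h = 39.9 kWh
Tier 1 (0–10 kWh): 10 × €0.17 = €1.7
Above 10 kWh: 29.9 × €0.20 = €5.98
Bill = €7.68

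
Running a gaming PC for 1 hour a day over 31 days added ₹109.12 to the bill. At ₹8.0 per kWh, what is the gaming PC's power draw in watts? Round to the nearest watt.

440 W

Energy = ₹109.12 ÷ ₹8.0/kWh = 13.64 kWh
Runtime = 1 h/day × 31 days = 31 h
Power = 13.64 kWh ÷ 31 h = 0.44 kW = 440 W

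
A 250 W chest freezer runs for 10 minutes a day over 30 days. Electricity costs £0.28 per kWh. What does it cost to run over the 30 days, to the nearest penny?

Runtime = 10 min × 30 = 300 min = 5 h
Energy = 0.25 kW × 5 h = 1.25 kWh
Cost = 1.25 kWh × £0.28/kWh = £0.35

£0.35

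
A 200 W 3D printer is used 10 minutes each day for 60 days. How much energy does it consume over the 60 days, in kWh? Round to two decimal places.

Runtime = 10 min × 60 = 600 min = 10 h
Energy = 0.2 kW × 10 h = 2 kWh

2.00 kWh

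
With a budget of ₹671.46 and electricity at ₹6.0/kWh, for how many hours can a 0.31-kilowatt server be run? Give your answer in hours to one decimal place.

361.0 h

Energy available = ₹671.46 ÷ ₹6.0/kWh = 111.91 kWh
Hours = 111.91 kWh ÷ 0.31 kW = 361.0 h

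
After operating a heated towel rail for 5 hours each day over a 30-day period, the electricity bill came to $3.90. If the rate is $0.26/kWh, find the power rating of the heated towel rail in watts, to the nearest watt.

100 W

Energy = $3.90 ÷ $0.26/kWh = 15 kWh
Runtime = 5 h/day × 30 days = 150 h
Power = 15 kWh ÷ 150 h = 0.1 kW = 100 W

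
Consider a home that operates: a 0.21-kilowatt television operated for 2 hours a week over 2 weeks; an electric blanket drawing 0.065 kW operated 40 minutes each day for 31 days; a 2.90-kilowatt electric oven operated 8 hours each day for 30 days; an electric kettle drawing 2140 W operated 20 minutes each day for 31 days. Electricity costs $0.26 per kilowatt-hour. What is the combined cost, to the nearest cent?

television: Runtime = 2 h/week × 2 weeks = 4 h
television: 0.21 kW × 4 h = 0.84 kWh
electric blanket: Runtime = 40 min × 31 = 1240 min = 20.666666… h
electric blanket: 0.065 kW × 20.666666… h = 1.343333… kWh
electric oven: Runtime = 8 h/day × 30 days = 240 h
electric oven: 2.9 kW × 240 h = 696 kWh
electric kettle: Runtime = 20 min × 31 = 620 min = 10.333333… h
electric kettle: 2.14 kW × 10.333333… h = 22.113333… kWh
Total energy = 720.296666… kWh
Cost = 720.296666… × $0.26 = $187.28

$187.28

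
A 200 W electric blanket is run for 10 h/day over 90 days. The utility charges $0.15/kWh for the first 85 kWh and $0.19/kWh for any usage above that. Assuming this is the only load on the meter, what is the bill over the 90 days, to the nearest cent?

$30.80

Runtime = 10 h/day × 90 days = 900 h
Energy = 0.2 kW × 900 h = 180 kWh
Tier 1 (0–85 kWh): 85 × $0.15 = $12.75
Above 85 kWh: 95 × $0.19 = $18.05
Bill = $30.80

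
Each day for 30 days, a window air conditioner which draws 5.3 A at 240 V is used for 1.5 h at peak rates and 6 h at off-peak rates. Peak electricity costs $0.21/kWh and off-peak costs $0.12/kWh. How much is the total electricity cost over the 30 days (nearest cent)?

$39.50

Power = 5.3 A × 240 V = 1272 W = 1.272 kW
Peak energy = 1.272 kW × 1.5 h × 30 = 57.24 kWh
Off-peak energy = 1.272 kW × 6 h × 30 = 228.96 kWh
Cost = 57.24 × $0.21 + 228.96 × $0.12 = $12.0204 + $27.4752 = $39.50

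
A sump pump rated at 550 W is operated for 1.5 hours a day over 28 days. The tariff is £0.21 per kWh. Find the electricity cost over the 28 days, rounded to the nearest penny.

Runtime = 1.5 h/day × 28 days = 42 h
Energy = 0.55 kW × 42 h = 23.1 kWh
Cost = 23.1 kWh × £0.21/kWh = £4.85

£4.85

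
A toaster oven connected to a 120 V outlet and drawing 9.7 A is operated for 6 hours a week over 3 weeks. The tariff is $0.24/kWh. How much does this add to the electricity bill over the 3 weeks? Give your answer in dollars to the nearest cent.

$5.03

Power = 9.7 A × 120 V = 1164 W = 1.164 kW
Runtime = 6 h/week × 3 weeks = 18 h
Energy = 1.164 kW × 18 h = 20.952 kWh
Cost = 20.952 kWh × $0.24/kWh = $5.03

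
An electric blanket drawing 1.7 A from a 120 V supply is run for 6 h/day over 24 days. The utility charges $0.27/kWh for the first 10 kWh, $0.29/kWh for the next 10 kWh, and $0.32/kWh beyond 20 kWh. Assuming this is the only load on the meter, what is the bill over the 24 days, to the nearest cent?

Power = 1.7 A × 120 V = 204 W = 0.204 kW
Runtime = 6 h/day × 24 days = 144 h
Energy = 0.204 kW × 144 h = 29.376 kWh
Tier 1 (0–10 kWh): 10 × $0.27 = $2.7
Tier 2 (10–20 kWh): 10 × $0.29 = $2.9
Above 20 kWh: 9.376 × $0.32 = $3.00032
Bill = $8.60

$8.60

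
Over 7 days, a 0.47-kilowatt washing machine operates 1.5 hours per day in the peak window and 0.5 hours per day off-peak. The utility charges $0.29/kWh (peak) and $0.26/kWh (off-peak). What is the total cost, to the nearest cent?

$1.86

Peak energy = 0.47 kW × 1.5 h × 7 = 4.935 kWh
Off-peak energy = 0.47 kW × 0.5 h × 7 = 1.645 kWh
Cost = 4.935 × $0.29 + 1.645 × $0.26 = $1.43115 + $0.4277 = $1.86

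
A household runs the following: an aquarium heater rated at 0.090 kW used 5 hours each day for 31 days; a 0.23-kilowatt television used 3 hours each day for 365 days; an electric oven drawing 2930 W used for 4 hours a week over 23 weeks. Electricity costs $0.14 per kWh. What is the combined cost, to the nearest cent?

aquarium heater: Runtime = 5 h/day × 31 days = 155 h
aquarium heater: 0.09 kW × 155 h = 13.95 kWh
television: Runtime = 3 h/day × 365 days = 1095 h
television: 0.23 kW × 1095 h = 251.85 kWh
electric oven: Runtime = 4 h/week × 23 weeks = 92 h
electric oven: 2.93 kW × 92 h = 269.56 kWh
Total energy = 535.36 kWh
Cost = 535.36 × $0.14 = $74.95

$74.95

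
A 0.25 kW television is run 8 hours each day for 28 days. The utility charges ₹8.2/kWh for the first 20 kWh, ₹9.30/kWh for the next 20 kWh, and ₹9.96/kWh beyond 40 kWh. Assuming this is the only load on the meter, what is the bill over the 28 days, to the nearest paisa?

₹509.36

Runtime = 8 h/day × 28 days = 224 h
Energy = 0.25 kW × 224 h = 56 kWh
Tier 1 (0–20 kWh): 20 × ₹8.2 = ₹164
Tier 2 (20–40 kWh): 20 × ₹9.30 = ₹186
Above 40 kWh: 16 × ₹9.96 = ₹159.36
Bill = ₹509.36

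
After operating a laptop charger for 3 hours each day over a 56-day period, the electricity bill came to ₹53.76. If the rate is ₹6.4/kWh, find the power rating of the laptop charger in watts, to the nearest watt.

50 W

Energy = ₹53.76 ÷ ₹6.4/kWh = 8.4 kWh
Runtime = 3 h/day × 56 days = 168 h
Power = 8.4 kWh ÷ 168 h = 0.05 kW = 50 W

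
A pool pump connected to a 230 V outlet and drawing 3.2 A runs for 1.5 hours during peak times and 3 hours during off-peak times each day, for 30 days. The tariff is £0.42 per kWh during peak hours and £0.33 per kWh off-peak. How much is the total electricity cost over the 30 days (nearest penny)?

Power = 3.2 A × 230 V = 736 W = 0.736 kW
Peak energy = 0.736 kW × 1.5 h × 30 = 33.12 kWh
Off-peak energy = 0.736 kW × 3 h × 30 = 66.24 kWh
Cost = 33.12 × £0.42 + 66.24 × £0.33 = £13.9104 + £21.8592 = £35.77

£35.77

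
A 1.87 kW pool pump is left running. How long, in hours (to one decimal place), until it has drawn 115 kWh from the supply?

61.5 h

Hours = 115 kWh ÷ 1.87 kW = 61.5 h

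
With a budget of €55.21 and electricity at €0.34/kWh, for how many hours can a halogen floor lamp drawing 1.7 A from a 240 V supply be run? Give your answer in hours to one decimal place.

398.0 h

Power = 1.7 A × 240 V = 408 W = 0.408 kW
Energy available = €55.21 ÷ €0.34/kWh = 162.3824 kWh
Hours = 162.3824 kWh ÷ 0.408 kW = 398.0 h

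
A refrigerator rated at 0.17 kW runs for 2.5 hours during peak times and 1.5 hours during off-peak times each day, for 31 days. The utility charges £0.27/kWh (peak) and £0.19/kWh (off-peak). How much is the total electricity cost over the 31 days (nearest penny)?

Peak energy = 0.17 kW × 2.5 h × 31 = 13.175 kWh
Off-peak energy = 0.17 kW × 1.5 h × 31 = 7.905 kWh
Cost = 13.175 × £0.27 + 7.905 × £0.19 = £3.55725 + £1.50195 = £5.06

£5.06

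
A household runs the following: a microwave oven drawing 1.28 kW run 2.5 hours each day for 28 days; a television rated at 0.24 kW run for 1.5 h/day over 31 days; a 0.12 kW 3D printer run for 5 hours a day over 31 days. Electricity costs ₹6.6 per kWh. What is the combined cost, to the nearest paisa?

microwave oven: Runtime = 2.5 h/day × 28 days = 70 h
microwave oven: 1.28 kW × 70 h = 89.6 kWh
television: Runtime = 1.5 h/day × 31 days = 46.5 h
television: 0.24 kW × 46.5 h = 11.16 kWh
3D printer: Runtime = 5 h/day × 31 days = 155 h
3D printer: 0.12 kW × 155 h = 18.6 kWh
Total energy = 119.36 kWh
Cost = 119.36 × ₹6.6 = ₹787.78

₹787.78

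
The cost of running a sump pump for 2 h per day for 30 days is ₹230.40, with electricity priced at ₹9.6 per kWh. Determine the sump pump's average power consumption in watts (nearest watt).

Energy = ₹230.40 ÷ ₹9.6/kWh = 24 kWh
Runtime = 2 h/day × 30 days = 60 h
Power = 24 kWh ÷ 60 h = 0.4 kW = 400 W

400 W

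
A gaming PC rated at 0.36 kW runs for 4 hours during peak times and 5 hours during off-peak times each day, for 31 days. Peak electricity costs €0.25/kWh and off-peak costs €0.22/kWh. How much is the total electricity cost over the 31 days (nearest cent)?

€23.44

Peak energy = 0.36 kW × 4 h × 31 = 44.64 kWh
Off-peak energy = 0.36 kW × 5 h × 31 = 55.8 kWh
Cost = 44.64 × €0.25 + 55.8 × €0.22 = €11.16 + €12.276 = €23.44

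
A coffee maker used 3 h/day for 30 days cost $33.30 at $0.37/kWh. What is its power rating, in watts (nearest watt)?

1000 W

Energy = $33.30 ÷ $0.37/kWh = 90 kWh
Runtime = 3 h/day × 30 days = 90 h
Power = 90 kWh ÷ 90 h = 1 kW = 1000 W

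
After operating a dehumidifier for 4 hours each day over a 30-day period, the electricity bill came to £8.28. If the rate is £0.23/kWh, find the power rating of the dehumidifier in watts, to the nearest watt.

300 W

Energy = £8.28 ÷ £0.23/kWh = 36 kWh
Runtime = 4 h/day × 30 days = 120 h
Power = 36 kWh ÷ 120 h = 0.3 kW = 300 W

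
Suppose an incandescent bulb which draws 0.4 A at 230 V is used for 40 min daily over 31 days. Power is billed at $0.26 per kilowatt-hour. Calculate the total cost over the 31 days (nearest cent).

$0.49

Power = 0.4 A × 230 V = 92 W = 0.092 kW
Runtime = 40 min × 31 = 1240 min = 20.666666… h
Energy = 0.092 kW × 20.666666… h = 1.901333… kWh
Cost = 1.901333… kWh × $0.26/kWh = $0.49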